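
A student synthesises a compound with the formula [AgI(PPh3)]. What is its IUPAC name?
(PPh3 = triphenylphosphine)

There is no counter-ion, so the complex is neutral overall.
Ligand charges: 1×iodo (-1 each), 1×triphenylphosphine (neutral); total -1. So Ag + (-1) = 0, giving Ag = +1.
Ligands are named alphabetically: iodo before triphenylphosphine.

iodo(triphenylphosphine)silver(I)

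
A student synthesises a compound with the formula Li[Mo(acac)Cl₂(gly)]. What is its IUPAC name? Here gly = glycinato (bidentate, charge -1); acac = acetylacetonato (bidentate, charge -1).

lithium (acetylacetonato)dichloro(glycinato)molybdate(III)

The 1 lithium counter-ion carries a total charge of +1, so each complex ion is 1−.
Ligand charges: 1×glycinato (-1 each), 2×chloro (-1 each), 1×acetylacetonato (-1 each); total -4. So Mo + (-4) = 1−, giving Mo = +3.
The complex ion is anionic, so molybdenum takes the -ate form molybdate(III).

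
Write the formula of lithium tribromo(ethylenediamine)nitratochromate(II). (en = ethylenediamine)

Ligands: 1 nitrato (NO3, -1), 3 bromo (Br, -1), 1 ethylenediamine (en, neutral). Ligand charge sum = -4.
With Cr in oxidation state +2, the complex ion is [Cr...]^2−.
Charge balance with lithium (+1) requires 1 complex ion per 2 lithium.

Li2[CrBr3(en)(NO3)]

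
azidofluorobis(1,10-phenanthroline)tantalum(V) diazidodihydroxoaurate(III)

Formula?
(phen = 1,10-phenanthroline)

Cation [Ta…]: ligand charges -2, Ta(V) ⇒ ion charge 3+.
Anion [Au…]: ligand charges -4, Au(III) ⇒ ion charge 1−.
One 3+ cation requires 3 of the 1− anion.

[TaF(N3)(phen)2][Au(N3)2(OH)2]3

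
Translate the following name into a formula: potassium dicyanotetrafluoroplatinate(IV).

K2[Pt(CN)2F4]

Ligands: 2 cyano (CN, -1), 4 fluoro (F, -1). Ligand charge sum = -6.
Charge balance with potassium (+1) requires 1 complex ion per 2 potassium.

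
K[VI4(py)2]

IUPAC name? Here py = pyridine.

potassium tetraiodobis(pyridine)vanadate(III)

The 1 potassium counter-ion carries a total charge of +1, so each complex ion is 1−.
Ligand charges: 4×iodo (-1 each), 2×pyridine (neutral); total -4. So V + (-4) = 1−, giving V = +3.
Ligands are named alphabetically: iodo before pyridine.
The complex ion is anionic, so vanadium takes the -ate form vanadate(III).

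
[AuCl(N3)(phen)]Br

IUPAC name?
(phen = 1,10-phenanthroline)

azidochloro(1,10-phenanthroline)gold(III) bromide

The 1 bromide counter-ion carries a total charge of -1, so each complex ion is 1+.
Ligand charges: 1×chloro (-1 each), 1×azido (-1 each), 1×1,10-phenanthroline (neutral); total -2. So Au + (-2) = 1+, giving Au = +3.
Ligands are named alphabetically: azido before chloro before phenanthroline.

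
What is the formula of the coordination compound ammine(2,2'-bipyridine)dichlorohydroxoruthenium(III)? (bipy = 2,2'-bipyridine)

[Ru(bipy)Cl2(NH3)(OH)]

Ligands: 1 2,2'-bipyridine (bipy, neutral), 1 hydroxo (OH, -1), 1 ammine (NH3, neutral), 2 chloro (Cl, -1). Ligand charge sum = -3.
With Ru in oxidation state +3, the complex ion is [Ru...].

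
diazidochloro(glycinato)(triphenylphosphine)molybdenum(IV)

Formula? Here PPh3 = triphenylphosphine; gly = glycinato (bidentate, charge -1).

[MoCl(gly)(N3)2(PPh3)]

Ligands: 1 triphenylphosphine (PPh3, neutral), 1 glycinato (gly, -1), 1 chloro (Cl, -1), 2 azido (N3, -1). Ligand charge sum = -4.
With Mo in oxidation state +4, the complex ion is [Mo...].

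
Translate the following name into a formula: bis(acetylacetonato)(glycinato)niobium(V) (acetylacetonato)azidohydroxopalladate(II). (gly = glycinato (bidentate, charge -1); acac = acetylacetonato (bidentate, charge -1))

[Nb(acac)2(gly)][Pd(acac)(N3)(OH)]2

Cation [Nb…]: ligand charges -3, Nb(V) ⇒ ion charge 2+.
Anion [Pd…]: ligand charges -3, Pd(II) ⇒ ion charge 1−.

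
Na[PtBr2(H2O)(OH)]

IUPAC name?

sodium aquadibromohydroxoplatinate(II)

The 1 sodium counter-ion carries a total charge of +1, so each complex ion is 1−.
Ligand charges: 1×aqua (neutral), 1×hydroxo (-1 each), 2×bromo (-1 each); total -3. So Pt + (-3) = 1−, giving Pt = +2.
Ligands are named alphabetically: aqua before bromo before hydroxo.
The complex ion is anionic, so platinum takes the -ate form platinate(II).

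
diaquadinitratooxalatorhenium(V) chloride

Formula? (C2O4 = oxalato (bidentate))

Ligands: 1 oxalato (C2O4, -2), 2 aqua (H2O, neutral), 2 nitrato (NO3, -1). Ligand charge sum = -4.
With Re in oxidation state +5, the complex ion is [Re...]^1+.
Charge balance with chloride (-1) requires 1 complex ion per 1 chloride.

[Re(C2O4)(H2O)2(NO3)2]Cl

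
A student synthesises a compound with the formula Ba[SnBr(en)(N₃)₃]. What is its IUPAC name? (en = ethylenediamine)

barium triazidobromo(ethylenediamine)stannate(II)

The 1 barium counter-ion carries a total charge of +2, so each complex ion is 2−.
Ligand charges: 3×azido (-1 each), 1×bromo (-1 each), 1×ethylenediamine (neutral); total -4. So Sn + (-4) = 2−, giving Sn = +2.
Ligands are named alphabetically: azido before bromo before ethylenediamine.
The complex ion is anionic, so tin takes the -ate form stannate(II).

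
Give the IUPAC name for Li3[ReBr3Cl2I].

The 3 lithium counter-ions carry a total charge of +3, so each complex ion is 3−.
Ligand charges: 1×iodo (-1 each), 2×chloro (-1 each), 3×bromo (-1 each); total -6. So Re + (-6) = 3−, giving Re = +3.
The complex ion is anionic, so rhenium takes the -ate form rhenate(III).

lithium tribromodichloroiodorhenate(III)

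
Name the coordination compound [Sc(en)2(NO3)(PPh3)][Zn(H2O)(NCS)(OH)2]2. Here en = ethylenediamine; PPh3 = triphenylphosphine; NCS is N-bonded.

bis(ethylenediamine)nitrato(triphenylphosphine)scandium(III) aquadihydroxoisothiocyanatozincate(II)

Scandium is always +3 in its complexes; the cation's ligand charges sum to -1, so the complex cation is 2+.
With 2 anions per cation, each anion must be 2/2 = 1−.
Anion: ligand charges sum to -3; for the ion to be 1−, Zn = +2.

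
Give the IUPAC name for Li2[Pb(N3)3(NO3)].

lithium triazidonitratoplumbate(II)

The 2 lithium counter-ions carry a total charge of +2, so each complex ion is 2−.
Ligand charges: 3×azido (-1 each), 1×nitrato (-1 each); total -4. So Pb + (-4) = 2−, giving Pb = +2.
The complex ion is anionic, so lead takes the -ate form plumbate(II).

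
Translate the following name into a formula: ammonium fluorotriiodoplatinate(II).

(NH4)2[PtFI3]

Ligands: 3 iodo (I, -1), 1 fluoro (F, -1). Ligand charge sum = -4.
Charge balance with ammonium (+1) requires 1 complex ion per 2 ammonium.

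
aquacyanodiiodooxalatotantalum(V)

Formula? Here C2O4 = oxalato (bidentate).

[Ta(C2O4)(CN)(H2O)I2]

Ligands: 2 iodo (I, -1), 1 aqua (H2O, neutral), 1 oxalato (C2O4, -2), 1 cyano (CN, -1). Ligand charge sum = -5.
With Ta in oxidation state +5, the complex ion is [Ta...].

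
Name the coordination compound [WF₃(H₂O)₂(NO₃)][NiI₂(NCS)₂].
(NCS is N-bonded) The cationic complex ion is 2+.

Both ions are complex: the cation is named first with the plain metal name, the anion second with the -ate form; each ion's ligands are alphabetised independently.
The complex cation is given as 2+; its ligand charges sum to -4, so W = +6.
A 1:1 salt means the anion carries the equal and opposite charge, 2−.
Anion: ligand charges sum to -4; for the ion to be 2−, Ni = +2.

diaquatrifluoronitratotungsten(VI) diiododiisothiocyanatonickelate(II)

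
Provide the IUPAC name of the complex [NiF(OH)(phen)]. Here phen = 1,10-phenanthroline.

There is no counter-ion, so the complex is neutral overall.
Ligand charges: 1×fluoro (-1 each), 1×hydroxo (-1 each), 1×1,10-phenanthroline (neutral); total -2. So Ni + (-2) = 0, giving Ni = +2.
Ligands are named alphabetically: fluoro before hydroxo before phenanthroline.

fluorohydroxo(1,10-phenanthroline)nickel(II)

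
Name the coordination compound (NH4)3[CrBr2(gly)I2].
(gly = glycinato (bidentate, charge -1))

The 3 ammonium counter-ions carry a total charge of +3, so each complex ion is 3−.
Ligand charges: 2×bromo (-1 each), 2×iodo (-1 each), 1×glycinato (-1 each); total -5. So Cr + (-5) = 3−, giving Cr = +2.
The complex ion is anionic, so chromium takes the -ate form chromate(II).

ammonium dibromo(glycinato)diiodochromate(II)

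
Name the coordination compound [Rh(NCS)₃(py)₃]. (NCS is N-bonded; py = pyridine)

There is no counter-ion, so the complex is neutral overall.
Ligand charges: 3×isothiocyanato (-1 each), 3×pyridine (neutral); total -3. So Rh + (-3) = 0, giving Rh = +3.
Ligands are named alphabetically: isothiocyanato before pyridine.

triisothiocyanatotris(pyridine)rhodium(III)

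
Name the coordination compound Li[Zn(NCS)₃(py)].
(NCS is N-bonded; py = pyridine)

The 1 lithium counter-ion carries a total charge of +1, so each complex ion is 1−.
Ligand charges: 3×isothiocyanato (-1 each), 1×pyridine (neutral); total -3. So Zn + (-3) = 1−, giving Zn = +2.
The complex ion is anionic, so zinc takes the -ate form zincate(II).

lithium triisothiocyanato(pyridine)zincate(II)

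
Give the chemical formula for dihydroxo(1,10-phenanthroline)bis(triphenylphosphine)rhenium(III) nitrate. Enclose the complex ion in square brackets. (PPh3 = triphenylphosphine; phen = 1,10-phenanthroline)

Ligands: 2 triphenylphosphine (PPh3, neutral), 2 hydroxo (OH, -1), 1 1,10-phenanthroline (phen, neutral). Ligand charge sum = -2.
With Re in oxidation state +3, the complex ion is [Re...]^1+.
Charge balance with nitrate (-1) requires 1 complex ion per 1 nitrate.

[Re(OH)2(phen)(PPh3)2]NO3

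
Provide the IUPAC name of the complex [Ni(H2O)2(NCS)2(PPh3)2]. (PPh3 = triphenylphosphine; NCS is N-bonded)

There is no counter-ion, so the complex is neutral overall.
Ligand charges: 2×aqua (neutral), 2×triphenylphosphine (neutral), 2×isothiocyanato (-1 each); total -2. So Ni + (-2) = 0, giving Ni = +2.
Ligands are named alphabetically: aqua before isothiocyanato before triphenylphosphine.

diaquadiisothiocyanatobis(triphenylphosphine)nickel(II)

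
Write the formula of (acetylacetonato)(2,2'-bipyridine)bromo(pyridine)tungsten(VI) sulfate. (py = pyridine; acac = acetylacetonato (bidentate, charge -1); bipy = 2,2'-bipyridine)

[W(acac)(bipy)Br(py)](SO4)2

Ligands: 1 pyridine (py, neutral), 1 acetylacetonato (acac, -1), 1 bromo (Br, -1), 1 2,2'-bipyridine (bipy, neutral). Ligand charge sum = -2.
With W in oxidation state +6, the complex ion is [W...]^4+.
Charge balance with sulfate (-2) requires 1 complex ion per 2 sulfate.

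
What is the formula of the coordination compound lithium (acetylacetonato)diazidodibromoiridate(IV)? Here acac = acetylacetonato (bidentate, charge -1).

Li[Ir(acac)Br2(N3)2]

Ligands: 2 azido (N3, -1), 2 bromo (Br, -1), 1 acetylacetonato (acac, -1). Ligand charge sum = -5.
Charge balance with lithium (+1) requires 1 complex ion per 1 lithium.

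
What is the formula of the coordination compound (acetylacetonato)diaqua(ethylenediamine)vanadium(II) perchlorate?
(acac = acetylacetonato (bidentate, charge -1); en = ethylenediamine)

Ligands: 1 acetylacetonato (acac, -1), 2 aqua (H2O, neutral), 1 ethylenediamine (en, neutral). Ligand charge sum = -1.
Charge balance with perchlorate (-1) requires 1 complex ion per 1 perchlorate.

[V(acac)(en)(H2O)2]ClO4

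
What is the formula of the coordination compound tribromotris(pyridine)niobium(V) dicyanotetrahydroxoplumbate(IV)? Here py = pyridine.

Cation [Nb…]: ligand charges -3, Nb(V) ⇒ ion charge 2+.
Anion [Pb…]: ligand charges -6, Pb(IV) ⇒ ion charge 2−.
One 2+ cation balances one 2− anion.

[NbBr3(py)3][Pb(CN)2(OH)4]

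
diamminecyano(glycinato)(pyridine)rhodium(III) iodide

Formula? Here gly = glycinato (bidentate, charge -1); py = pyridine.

Ligands: 2 ammine (NH3, neutral), 1 cyano (CN, -1), 1 glycinato (gly, -1), 1 pyridine (py, neutral). Ligand charge sum = -2.
With Rh in oxidation state +3, the complex ion is [Rh...]^1+.
Charge balance with iodide (-1) requires 1 complex ion per 1 iodide.

[Rh(CN)(gly)(NH3)2(py)]I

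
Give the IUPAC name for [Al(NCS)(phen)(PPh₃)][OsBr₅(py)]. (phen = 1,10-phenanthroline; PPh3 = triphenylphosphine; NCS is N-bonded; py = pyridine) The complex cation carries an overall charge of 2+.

isothiocyanato(1,10-phenanthroline)(triphenylphosphine)aluminium(III) pentabromo(pyridine)osmate(III)

Both ions are complex: the cation is named first with the plain metal name, the anion second with the -ate form; each ion's ligands are alphabetised independently.
The complex cation is given as 2+; its ligand charges sum to -1, so Al = +3.
A 1:1 salt means the anion carries the equal and opposite charge, 2−.
Anion: ligand charges sum to -5; for the ion to be 2−, Os = +3.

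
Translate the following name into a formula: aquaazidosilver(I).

Ligands: 1 azido (N3, -1), 1 aqua (H2O, neutral). Ligand charge sum = -1.
With Ag in oxidation state +1, the complex ion is [Ag...].

[Ag(H2O)(N3)]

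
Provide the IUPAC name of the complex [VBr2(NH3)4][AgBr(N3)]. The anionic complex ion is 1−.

Both ions are complex: the cation is named first with the plain metal name, the anion second with the -ate form; each ion's ligands are alphabetised independently.
The complex anion is given as 1−; its ligand charges sum to -2, so Ag = +1.
A 1:1 salt means the cation carries the equal and opposite charge, 1+.
Cation: ligand charges sum to -2; for the ion to be 1+, V = +3.

tetraamminedibromovanadium(III) azidobromoargentate(I)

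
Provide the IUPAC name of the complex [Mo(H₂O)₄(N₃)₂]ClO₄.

The 1 perchlorate counter-ion carries a total charge of -1, so each complex ion is 1+.
Ligand charges: 4×aqua (neutral), 2×azido (-1 each); total -2. So Mo + (-2) = 1+, giving Mo = +3.
Ligands are named alphabetically: aqua before azido.

tetraaquadiazidomolybdenum(III) perchlorate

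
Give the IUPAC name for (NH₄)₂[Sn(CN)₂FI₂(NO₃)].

ammonium dicyanofluorodiiodonitratostannate(IV)

The 2 ammonium counter-ions carry a total charge of +2, so each complex ion is 2−.
Ligand charges: 1×nitrato (-1 each), 2×cyano (-1 each), 2×iodo (-1 each), 1×fluoro (-1 each); total -6. So Sn + (-6) = 2−, giving Sn = +4.
Ligands are named alphabetically: cyano before fluoro before iodo before nitrato.
The complex ion is anionic, so tin takes the -ate form stannate(IV).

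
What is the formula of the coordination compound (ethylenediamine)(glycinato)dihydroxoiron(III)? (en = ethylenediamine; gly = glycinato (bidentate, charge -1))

Ligands: 1 ethylenediamine (en, neutral), 2 hydroxo (OH, -1), 1 glycinato (gly, -1). Ligand charge sum = -3.
With Fe in oxidation state +3, the complex ion is [Fe...].

[Fe(en)(gly)(OH)2]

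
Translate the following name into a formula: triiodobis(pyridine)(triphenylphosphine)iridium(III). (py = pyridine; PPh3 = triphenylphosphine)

Ligands: 3 iodo (I, -1), 2 pyridine (py, neutral), 1 triphenylphosphine (PPh3, neutral). Ligand charge sum = -3.
With Ir in oxidation state +3, the complex ion is [Ir...].

[IrI3(PPh3)(py)2]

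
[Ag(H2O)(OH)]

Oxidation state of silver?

No counter-ion: the bracketed complex is neutral.
Ligand charges: 1×H2O neutral; 1×OH = -1; sum -1.
Ag + (-1) = 0 ⇒ Ag is +1.

+1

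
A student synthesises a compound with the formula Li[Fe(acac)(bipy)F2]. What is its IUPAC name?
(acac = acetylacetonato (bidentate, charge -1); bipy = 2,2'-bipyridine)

lithium (acetylacetonato)(2,2'-bipyridine)difluoroferrate(II)

The 1 lithium counter-ion carries a total charge of +1, so each complex ion is 1−.
Ligand charges: 2×fluoro (-1 each), 1×acetylacetonato (-1 each), 1×2,2'-bipyridine (neutral); total -3. So Fe + (-3) = 1−, giving Fe = +2.
The complex ion is anionic, so iron takes the -ate form ferrate(II).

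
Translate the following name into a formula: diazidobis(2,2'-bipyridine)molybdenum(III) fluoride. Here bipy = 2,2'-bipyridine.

Ligands: 2 azido (N3, -1), 2 2,2'-bipyridine (bipy, neutral). Ligand charge sum = -2.
With Mo in oxidation state +3, the complex ion is [Mo...]^1+.
Charge balance with fluoride (-1) requires 1 complex ion per 1 fluoride.

[Mo(bipy)2(N3)2]F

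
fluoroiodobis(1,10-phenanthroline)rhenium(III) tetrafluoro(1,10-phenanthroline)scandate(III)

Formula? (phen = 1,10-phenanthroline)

Cation [Re…]: ligand charges -2, Re(III) ⇒ ion charge 1+.
Anion [Sc…]: ligand charges -4, Sc(III) ⇒ ion charge 1−.

[ReFI(phen)2][ScF4(phen)]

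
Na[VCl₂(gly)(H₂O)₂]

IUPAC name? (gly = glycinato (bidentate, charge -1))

sodium diaquadichloro(glycinato)vanadate(II)

The 1 sodium counter-ion carries a total charge of +1, so each complex ion is 1−.
Ligand charges: 2×aqua (neutral), 2×chloro (-1 each), 1×glycinato (-1 each); total -3. So V + (-3) = 1−, giving V = +2.
Ligands are named alphabetically: aqua before chloro before glycinato.
The complex ion is anionic, so vanadium takes the -ate form vanadate(II).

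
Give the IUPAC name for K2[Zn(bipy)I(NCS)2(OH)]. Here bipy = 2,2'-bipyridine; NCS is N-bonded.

potassium (2,2'-bipyridine)hydroxoiododiisothiocyanatozincate(II)

The 2 potassium counter-ions carry a total charge of +2, so each complex ion is 2−.
Ligand charges: 1×iodo (-1 each), 1×2,2'-bipyridine (neutral), 1×hydroxo (-1 each), 2×isothiocyanato (-1 each); total -4. So Zn + (-4) = 2−, giving Zn = +2.
Ligands are named alphabetically: bipyridine before hydroxo before iodo before isothiocyanato.
The complex ion is anionic, so zinc takes the -ate form zincate(II).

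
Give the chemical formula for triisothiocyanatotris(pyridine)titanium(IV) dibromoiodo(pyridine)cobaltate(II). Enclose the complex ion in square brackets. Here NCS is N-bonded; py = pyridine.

[Ti(NCS)3(py)3][CoBr2I(py)]

Cation [Ti…]: ligand charges -3, Ti(IV) ⇒ ion charge 1+.
Anion [Co…]: ligand charges -3, Co(II) ⇒ ion charge 1−.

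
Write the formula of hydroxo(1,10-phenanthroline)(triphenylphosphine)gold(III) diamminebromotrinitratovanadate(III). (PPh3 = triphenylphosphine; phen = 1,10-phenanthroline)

[Au(OH)(phen)(PPh3)][VBr(NH3)2(NO3)3]2

Cation [Au…]: ligand charges -1, Au(III) ⇒ ion charge 2+.
Anion [V…]: ligand charges -4, V(III) ⇒ ion charge 1−.
One 2+ cation requires 2 of the 1− anion.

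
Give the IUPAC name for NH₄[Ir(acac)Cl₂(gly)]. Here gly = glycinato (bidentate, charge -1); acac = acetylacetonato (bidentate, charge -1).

The 1 ammonium counter-ion carries a total charge of +1, so each complex ion is 1−.
Ligand charges: 1×glycinato (-1 each), 1×acetylacetonato (-1 each), 2×chloro (-1 each); total -4. So Ir + (-4) = 1−, giving Ir = +3.
The complex ion is anionic, so iridium takes the -ate form iridate(III).

ammonium (acetylacetonato)dichloro(glycinato)iridate(III)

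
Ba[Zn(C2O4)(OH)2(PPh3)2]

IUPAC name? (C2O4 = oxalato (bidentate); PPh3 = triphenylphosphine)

The 1 barium counter-ion carries a total charge of +2, so each complex ion is 2−.
Ligand charges: 1×oxalato (-2 each), 2×hydroxo (-1 each), 2×triphenylphosphine (neutral); total -4. So Zn + (-4) = 2−, giving Zn = +2.
The complex ion is anionic, so zinc takes the -ate form zincate(II).

barium dihydroxooxalatobis(triphenylphosphine)zincate(II)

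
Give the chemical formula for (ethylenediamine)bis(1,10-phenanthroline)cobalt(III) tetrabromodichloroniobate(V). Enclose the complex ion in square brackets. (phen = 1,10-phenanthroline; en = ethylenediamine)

[Co(en)(phen)2][NbBr4Cl2]3

Cation [Co…]: ligand charges 0, Co(III) ⇒ ion charge 3+.
Anion [Nb…]: ligand charges -6, Nb(V) ⇒ ion charge 1−.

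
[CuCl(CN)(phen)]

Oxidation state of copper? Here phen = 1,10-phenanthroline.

No counter-ion: the bracketed complex is neutral.
Ligand charges: 1×CN = -1; 1×phen neutral; 1×Cl = -1; sum -2.
Cu + (-2) = 0 ⇒ Cu is +2.

+2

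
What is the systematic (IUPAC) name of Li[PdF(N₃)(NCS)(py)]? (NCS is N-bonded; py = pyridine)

lithium azidofluoroisothiocyanato(pyridine)palladate(II)

The 1 lithium counter-ion carries a total charge of +1, so each complex ion is 1−.
Ligand charges: 1×azido (-1 each), 1×fluoro (-1 each), 1×isothiocyanato (-1 each), 1×pyridine (neutral); total -3. So Pd + (-3) = 1−, giving Pd = +2.
Ligands are named alphabetically: azido before fluoro before isothiocyanato before pyridine.
The complex ion is anionic, so palladium takes the -ate form palladate(II).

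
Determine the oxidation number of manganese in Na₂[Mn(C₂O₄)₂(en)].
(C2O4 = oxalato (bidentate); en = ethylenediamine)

2 sodium outside the brackets (+1 each) → the complex ion is 2−.
Ligand charges: 2×C2O4 = -4; 1×en neutral; sum -4.
Mn + (-4) = 2− ⇒ Mn is +2.

+2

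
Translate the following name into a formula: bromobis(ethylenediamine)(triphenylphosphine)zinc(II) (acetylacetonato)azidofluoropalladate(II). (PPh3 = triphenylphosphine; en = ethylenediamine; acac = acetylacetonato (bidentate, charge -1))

[ZnBr(en)2(PPh3)][Pd(acac)F(N3)]

Cation [Zn…]: ligand charges -1, Zn(II) ⇒ ion charge 1+.
Anion [Pd…]: ligand charges -3, Pd(II) ⇒ ion charge 1−.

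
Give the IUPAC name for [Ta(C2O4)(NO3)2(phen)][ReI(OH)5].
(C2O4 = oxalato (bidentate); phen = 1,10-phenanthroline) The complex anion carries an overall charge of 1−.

dinitratooxalato(1,10-phenanthroline)tantalum(V) pentahydroxoiodorhenate(V)

The complex anion is given as 1−; its ligand charges sum to -6, so Re = +5.
A 1:1 salt means the cation carries the equal and opposite charge, 1+.
Cation: ligand charges sum to -4; for the ion to be 1+, Ta = +5.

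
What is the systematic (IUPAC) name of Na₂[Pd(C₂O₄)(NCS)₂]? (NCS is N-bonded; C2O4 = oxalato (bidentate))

The 2 sodium counter-ions carry a total charge of +2, so each complex ion is 2−.
Ligand charges: 2×isothiocyanato (-1 each), 1×oxalato (-2 each); total -4. So Pd + (-4) = 2−, giving Pd = +2.
Ligands are named alphabetically: isothiocyanato before oxalato.
The complex ion is anionic, so palladium takes the -ate form palladate(II).

sodium diisothiocyanatooxalatopalladate(II)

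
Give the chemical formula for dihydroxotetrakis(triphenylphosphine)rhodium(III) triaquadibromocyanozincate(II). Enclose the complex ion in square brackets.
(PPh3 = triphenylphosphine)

[Rh(OH)2(PPh3)4][ZnBr2(CN)(H2O)3]

Cation [Rh…]: ligand charges -2, Rh(III) ⇒ ion charge 1+.
Anion [Zn…]: ligand charges -3, Zn(II) ⇒ ion charge 1−.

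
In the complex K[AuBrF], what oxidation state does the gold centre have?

+1

1 potassium outside the brackets (+1 each) → the complex ion is 1−.
Ligand charges: 1×Br = -1; 1×F = -1; sum -2.
Au + (-2) = 1− ⇒ Au is +1.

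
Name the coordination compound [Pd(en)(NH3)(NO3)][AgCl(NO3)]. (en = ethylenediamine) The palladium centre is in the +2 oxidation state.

ammine(ethylenediamine)nitratopalladium(II) chloronitratoargentate(I)

Pd is given as +2; the cation's ligand charges sum to -1, so the complex cation is 1+.
A 1:1 salt means the anion carries the equal and opposite charge, 1−.
Anion: ligand charges sum to -2; for the ion to be 1−, Ag = +1.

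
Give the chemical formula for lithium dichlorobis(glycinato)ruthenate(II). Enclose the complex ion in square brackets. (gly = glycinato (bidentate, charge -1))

Li2[RuCl2(gly)2]

Ligands: 2 chloro (Cl, -1), 2 glycinato (gly, -1). Ligand charge sum = -4.
Charge balance with lithium (+1) requires 1 complex ion per 2 lithium.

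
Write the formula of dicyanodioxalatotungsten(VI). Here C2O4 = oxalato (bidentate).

Ligands: 2 cyano (CN, -1), 2 oxalato (C2O4, -2). Ligand charge sum = -6.
With W in oxidation state +6, the complex ion is [W...].

[W(C2O4)2(CN)2]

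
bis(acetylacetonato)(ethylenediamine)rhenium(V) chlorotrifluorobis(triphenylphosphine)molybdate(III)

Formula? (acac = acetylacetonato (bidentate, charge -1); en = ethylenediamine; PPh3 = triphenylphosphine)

[Re(acac)2(en)][MoClF3(PPh3)2]3

Cation [Re…]: ligand charges -2, Re(V) ⇒ ion charge 3+.
Anion [Mo…]: ligand charges -4, Mo(III) ⇒ ion charge 1−.
One 3+ cation requires 3 of the 1− anion.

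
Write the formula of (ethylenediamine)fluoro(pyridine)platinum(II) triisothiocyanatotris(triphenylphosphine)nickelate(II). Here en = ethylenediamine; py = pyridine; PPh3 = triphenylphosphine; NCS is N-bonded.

Cation [Pt…]: ligand charges -1, Pt(II) ⇒ ion charge 1+.
Anion [Ni…]: ligand charges -3, Ni(II) ⇒ ion charge 1−.
One 1+ cation balances one 1− anion.

[Pt(en)F(py)][Ni(NCS)3(PPh3)3]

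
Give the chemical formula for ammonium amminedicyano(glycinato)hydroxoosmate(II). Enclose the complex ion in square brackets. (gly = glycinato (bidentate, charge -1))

(NH4)2[Os(CN)2(gly)(NH3)(OH)]

Ligands: 1 glycinato (gly, -1), 1 hydroxo (OH, -1), 2 cyano (CN, -1), 1 ammine (NH3, neutral). Ligand charge sum = -4.
With Os in oxidation state +2, the complex ion is [Os...]^2−.
Charge balance with ammonium (+1) requires 1 complex ion per 2 ammonium.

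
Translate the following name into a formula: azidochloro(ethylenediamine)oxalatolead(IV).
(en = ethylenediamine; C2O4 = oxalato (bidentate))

Ligands: 1 azido (N3, -1), 1 ethylenediamine (en, neutral), 1 chloro (Cl, -1), 1 oxalato (C2O4, -2). Ligand charge sum = -4.
With Pb in oxidation state +4, the complex ion is [Pb...].

[Pb(C2O4)Cl(en)(N3)]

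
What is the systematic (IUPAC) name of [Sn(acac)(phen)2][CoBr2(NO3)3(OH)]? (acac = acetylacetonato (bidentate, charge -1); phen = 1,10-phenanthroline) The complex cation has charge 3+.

(acetylacetonato)bis(1,10-phenanthroline)tin(IV) dibromohydroxotrinitratocobaltate(III)

Both ions are complex: the cation is named first with the plain metal name, the anion second with the -ate form; each ion's ligands are alphabetised independently.
The complex cation is given as 3+; its ligand charges sum to -1, so Sn = +4.
A 1:1 salt means the anion carries the equal and opposite charge, 3−.
Anion: ligand charges sum to -6; for the ion to be 3−, Co = +3.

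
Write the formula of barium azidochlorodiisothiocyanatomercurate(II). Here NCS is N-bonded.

Ba[HgCl(N3)(NCS)2]

Ligands: 2 isothiocyanato (NCS, -1), 1 azido (N3, -1), 1 chloro (Cl, -1). Ligand charge sum = -4.
With Hg in oxidation state +2, the complex ion is [Hg...]^2−.
Charge balance with barium (+2) requires 1 complex ion per 1 barium.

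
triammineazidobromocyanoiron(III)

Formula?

Ligands: 1 bromo (Br, -1), 1 azido (N3, -1), 1 cyano (CN, -1), 3 ammine (NH3, neutral). Ligand charge sum = -3.
With Fe in oxidation state +3, the complex ion is [Fe...].

[FeBr(CN)(N3)(NH3)3]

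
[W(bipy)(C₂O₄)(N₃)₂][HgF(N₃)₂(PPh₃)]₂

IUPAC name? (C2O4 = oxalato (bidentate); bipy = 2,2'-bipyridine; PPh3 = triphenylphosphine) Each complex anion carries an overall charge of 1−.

diazido(2,2'-bipyridine)oxalatotungsten(VI) diazidofluoro(triphenylphosphine)mercurate(II)

Both ions are complex: the cation is named first with the plain metal name, the anion second with the -ate form; each ion's ligands are alphabetised independently.
The complex anion is given as 1−; its ligand charges sum to -3, so Hg = +2.
With 2 anions per cation, the cation must be 2×1 = 2+.
Cation: ligand charges sum to -4; for the ion to be 2+, W = +6.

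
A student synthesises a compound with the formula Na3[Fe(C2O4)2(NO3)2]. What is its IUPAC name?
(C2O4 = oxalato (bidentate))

The 3 sodium counter-ions carry a total charge of +3, so each complex ion is 3−.
Ligand charges: 2×nitrato (-1 each), 2×oxalato (-2 each); total -6. So Fe + (-6) = 3−, giving Fe = +3.
The complex ion is anionic, so iron takes the -ate form ferrate(III).

sodium dinitratodioxalatoferrate(III)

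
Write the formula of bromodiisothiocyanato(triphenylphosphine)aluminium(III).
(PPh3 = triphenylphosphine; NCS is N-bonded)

[AlBr(NCS)2(PPh3)]

Ligands: 1 bromo (Br, -1), 1 triphenylphosphine (PPh3, neutral), 2 isothiocyanato (NCS, -1). Ligand charge sum = -3.
With Al in oxidation state +3, the complex ion is [Al...].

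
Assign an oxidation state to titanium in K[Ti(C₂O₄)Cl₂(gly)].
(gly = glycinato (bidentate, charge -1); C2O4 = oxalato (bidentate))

+4

1 potassium outside the brackets (+1 each) → the complex ion is 1−.
Ligand charges: 1×gly = -1; 1×C2O4 = -2; 2×Cl = -2; sum -5.
Ti + (-5) = 1− ⇒ Ti is +4.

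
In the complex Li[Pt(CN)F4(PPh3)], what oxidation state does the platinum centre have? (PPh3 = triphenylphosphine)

+4

1 lithium outside the brackets (+1 each) → the complex ion is 1−.
Ligand charges: 4×F = -4; 1×CN = -1; 1×PPh3 neutral; sum -5.
Pt + (-5) = 1− ⇒ Pt is +4.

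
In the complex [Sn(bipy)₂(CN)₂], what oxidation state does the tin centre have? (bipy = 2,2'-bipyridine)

No counter-ion: the bracketed complex is neutral.
Ligand charges: 2×bipy neutral; 2×CN = -2; sum -2.
Sn + (-2) = 0 ⇒ Sn is +2.

+2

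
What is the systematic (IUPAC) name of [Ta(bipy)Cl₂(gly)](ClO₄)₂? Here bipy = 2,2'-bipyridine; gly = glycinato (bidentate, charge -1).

The 2 perchlorate counter-ions carry a total charge of -2, so each complex ion is 2+.
Ligand charges: 1×2,2'-bipyridine (neutral), 2×chloro (-1 each), 1×glycinato (-1 each); total -3. So Ta + (-3) = 2+, giving Ta = +5.
Ligands are named alphabetically: bipyridine before chloro before glycinato.

(2,2'-bipyridine)dichloro(glycinato)tantalum(V) perchlorate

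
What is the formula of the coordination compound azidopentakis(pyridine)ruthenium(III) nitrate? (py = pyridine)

[Ru(N3)(py)5](NO3)2

Ligands: 1 azido (N3, -1), 5 pyridine (py, neutral). Ligand charge sum = -1.
With Ru in oxidation state +3, the complex ion is [Ru...]^2+.
Charge balance with nitrate (-1) requires 1 complex ion per 2 nitrate.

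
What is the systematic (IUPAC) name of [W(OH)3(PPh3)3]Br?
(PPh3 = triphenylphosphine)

The 1 bromide counter-ion carries a total charge of -1, so each complex ion is 1+.
Ligand charges: 3×triphenylphosphine (neutral), 3×hydroxo (-1 each); total -3. So W + (-3) = 1+, giving W = +4.
Ligands are named alphabetically: hydroxo before triphenylphosphine.

trihydroxotris(triphenylphosphine)tungsten(IV) bromide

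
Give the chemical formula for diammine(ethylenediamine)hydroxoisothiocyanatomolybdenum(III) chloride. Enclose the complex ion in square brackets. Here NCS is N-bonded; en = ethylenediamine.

[Mo(en)(NCS)(NH3)2(OH)]Cl

Ligands: 1 hydroxo (OH, -1), 1 isothiocyanato (NCS, -1), 1 ethylenediamine (en, neutral), 2 ammine (NH3, neutral). Ligand charge sum = -2.
Charge balance with chloride (-1) requires 1 complex ion per 1 chloride.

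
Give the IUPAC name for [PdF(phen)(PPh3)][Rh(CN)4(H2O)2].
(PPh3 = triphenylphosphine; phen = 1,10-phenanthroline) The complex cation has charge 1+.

fluoro(1,10-phenanthroline)(triphenylphosphine)palladium(II) diaquatetracyanorhodate(III)

Both ions are complex: the cation is named first with the plain metal name, the anion second with the -ate form; each ion's ligands are alphabetised independently.
The complex cation is given as 1+; its ligand charges sum to -1, so Pd = +2.
A 1:1 salt means the anion carries the equal and opposite charge, 1−.
Anion: ligand charges sum to -4; for the ion to be 1−, Rh = +3.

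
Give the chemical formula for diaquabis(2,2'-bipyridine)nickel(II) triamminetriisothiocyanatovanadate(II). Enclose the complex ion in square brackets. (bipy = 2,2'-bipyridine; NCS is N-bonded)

[Ni(bipy)2(H2O)2][V(NCS)3(NH3)3]2

Cation [Ni…]: ligand charges 0, Ni(II) ⇒ ion charge 2+.
Anion [V…]: ligand charges -3, V(II) ⇒ ion charge 1−.
One 2+ cation requires 2 of the 1− anion.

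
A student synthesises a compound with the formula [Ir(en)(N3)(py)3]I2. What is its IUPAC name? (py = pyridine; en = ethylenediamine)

azido(ethylenediamine)tris(pyridine)iridium(III) iodide

The 2 iodide counter-ions carry a total charge of -2, so each complex ion is 2+.
Ligand charges: 3×pyridine (neutral), 1×azido (-1 each), 1×ethylenediamine (neutral); total -1. So Ir + (-1) = 2+, giving Ir = +3.
Ligands are named alphabetically: azido before ethylenediamine before pyridine.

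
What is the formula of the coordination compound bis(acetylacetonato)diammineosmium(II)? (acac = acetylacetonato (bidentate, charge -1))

Ligands: 2 acetylacetonato (acac, -1), 2 ammine (NH3, neutral). Ligand charge sum = -2.
With Os in oxidation state +2, the complex ion is [Os...].

[Os(acac)2(NH3)2]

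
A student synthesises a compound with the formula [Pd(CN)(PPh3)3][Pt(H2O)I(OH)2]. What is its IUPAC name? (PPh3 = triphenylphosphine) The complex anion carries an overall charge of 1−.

The complex anion is given as 1−; its ligand charges sum to -3, so Pt = +2.
A 1:1 salt means the cation carries the equal and opposite charge, 1+.
Cation: ligand charges sum to -1; for the ion to be 1+, Pd = +2.

cyanotris(triphenylphosphine)palladium(II) aquadihydroxoiodoplatinate(II)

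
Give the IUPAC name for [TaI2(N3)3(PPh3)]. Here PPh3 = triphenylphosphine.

There is no counter-ion, so the complex is neutral overall.
Ligand charges: 1×triphenylphosphine (neutral), 2×iodo (-1 each), 3×azido (-1 each); total -5. So Ta + (-5) = 0, giving Ta = +5.
Ligands are named alphabetically: azido before iodo before triphenylphosphine.

triazidodiiodo(triphenylphosphine)tantalum(V)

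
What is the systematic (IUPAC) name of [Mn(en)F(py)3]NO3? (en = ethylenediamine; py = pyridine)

The 1 nitrate counter-ion carries a total charge of -1, so each complex ion is 1+.
Ligand charges: 1×ethylenediamine (neutral), 3×pyridine (neutral), 1×fluoro (-1 each); total -1. So Mn + (-1) = 1+, giving Mn = +2.
Ligands are named alphabetically: ethylenediamine before fluoro before pyridine.

(ethylenediamine)fluorotris(pyridine)manganese(II) nitrate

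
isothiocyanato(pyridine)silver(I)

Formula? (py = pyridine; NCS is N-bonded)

Ligands: 1 pyridine (py, neutral), 1 isothiocyanato (NCS, -1). Ligand charge sum = -1.
With Ag in oxidation state +1, the complex ion is [Ag...].

[Ag(NCS)(py)]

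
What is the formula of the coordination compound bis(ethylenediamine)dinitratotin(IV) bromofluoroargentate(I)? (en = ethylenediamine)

[Sn(en)2(NO3)2][AgBrF]2

Cation [Sn…]: ligand charges -2, Sn(IV) ⇒ ion charge 2+.
Anion [Ag…]: ligand charges -2, Ag(I) ⇒ ion charge 1−.
One 2+ cation requires 2 of the 1− anion.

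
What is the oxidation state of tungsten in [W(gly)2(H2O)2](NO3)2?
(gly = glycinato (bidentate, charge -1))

2 nitrate outside the brackets (-1 each) → the complex ion is 2+.
Ligand charges: 2×gly = -2; 2×H2O neutral; sum -2.
W + (-2) = 2+ ⇒ W is +4.

+4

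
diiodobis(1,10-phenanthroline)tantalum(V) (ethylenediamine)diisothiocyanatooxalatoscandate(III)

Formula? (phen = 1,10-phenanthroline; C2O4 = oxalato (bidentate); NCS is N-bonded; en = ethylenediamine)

Cation [Ta…]: ligand charges -2, Ta(V) ⇒ ion charge 3+.
Anion [Sc…]: ligand charges -4, Sc(III) ⇒ ion charge 1−.
One 3+ cation requires 3 of the 1− anion.

[TaI2(phen)2][Sc(C2O4)(en)(NCS)2]3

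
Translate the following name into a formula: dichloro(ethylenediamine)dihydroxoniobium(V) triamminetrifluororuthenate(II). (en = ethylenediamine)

[NbCl2(en)(OH)2][RuF3(NH3)3]

Cation [Nb…]: ligand charges -4, Nb(V) ⇒ ion charge 1+.
Anion [Ru…]: ligand charges -3, Ru(II) ⇒ ion charge 1−.
One 1+ cation balances one 1− anion.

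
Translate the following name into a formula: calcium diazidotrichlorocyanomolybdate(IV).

Ca[MoCl3(CN)(N3)2]

Ligands: 2 azido (N3, -1), 1 cyano (CN, -1), 3 chloro (Cl, -1). Ligand charge sum = -6.
Charge balance with calcium (+2) requires 1 complex ion per 1 calcium.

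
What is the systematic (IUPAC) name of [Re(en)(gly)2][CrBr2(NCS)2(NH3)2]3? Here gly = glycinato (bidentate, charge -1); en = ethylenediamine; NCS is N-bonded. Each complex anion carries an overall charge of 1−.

(ethylenediamine)bis(glycinato)rhenium(V) diamminedibromodiisothiocyanatochromate(III)

The complex anion is given as 1−; its ligand charges sum to -4, so Cr = +3.
With 3 anions per cation, the cation must be 3×1 = 3+.
Cation: ligand charges sum to -2; for the ion to be 3+, Re = +5.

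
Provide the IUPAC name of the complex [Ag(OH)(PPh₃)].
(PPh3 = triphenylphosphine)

There is no counter-ion, so the complex is neutral overall.
Ligand charges: 1×hydroxo (-1 each), 1×triphenylphosphine (neutral); total -1. So Ag + (-1) = 0, giving Ag = +1.
Ligands are named alphabetically: hydroxo before triphenylphosphine.

hydroxo(triphenylphosphine)silver(I)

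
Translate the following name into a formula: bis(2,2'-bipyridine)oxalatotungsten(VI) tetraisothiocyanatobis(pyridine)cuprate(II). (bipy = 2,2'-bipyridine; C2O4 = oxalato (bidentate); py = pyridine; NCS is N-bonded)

[W(bipy)2(C2O4)][Cu(NCS)4(py)2]2

Cation [W…]: ligand charges -2, W(VI) ⇒ ion charge 4+.
Anion [Cu…]: ligand charges -4, Cu(II) ⇒ ion charge 2−.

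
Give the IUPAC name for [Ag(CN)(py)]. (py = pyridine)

There is no counter-ion, so the complex is neutral overall.
Ligand charges: 1×pyridine (neutral), 1×cyano (-1 each); total -1. So Ag + (-1) = 0, giving Ag = +1.
Ligands are named alphabetically: cyano before pyridine.

cyano(pyridine)silver(I)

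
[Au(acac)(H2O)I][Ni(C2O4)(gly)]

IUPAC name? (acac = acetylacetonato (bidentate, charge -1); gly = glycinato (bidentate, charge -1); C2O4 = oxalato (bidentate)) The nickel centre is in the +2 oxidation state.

(acetylacetonato)aquaiodogold(III) (glycinato)oxalatonickelate(II)

Ni is given as +2; the anion's ligand charges sum to -3, so the complex anion is 1−.
A 1:1 salt means the cation carries the equal and opposite charge, 1+.
Cation: ligand charges sum to -2; for the ion to be 1+, Au = +3.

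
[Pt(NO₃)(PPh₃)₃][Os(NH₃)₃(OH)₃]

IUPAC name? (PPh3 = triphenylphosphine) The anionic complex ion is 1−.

Both ions are complex: the cation is named first with the plain metal name, the anion second with the -ate form; each ion's ligands are alphabetised independently.
The complex anion is given as 1−; its ligand charges sum to -3, so Os = +2.
A 1:1 salt means the cation carries the equal and opposite charge, 1+.
Cation: ligand charges sum to -1; for the ion to be 1+, Pt = +2.

nitratotris(triphenylphosphine)platinum(II) triamminetrihydroxoosmate(II)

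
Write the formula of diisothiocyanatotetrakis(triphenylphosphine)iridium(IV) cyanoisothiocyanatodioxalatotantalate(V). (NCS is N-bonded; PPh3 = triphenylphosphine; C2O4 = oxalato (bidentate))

[Ir(NCS)2(PPh3)4][Ta(C2O4)2(CN)(NCS)]2

Cation [Ir…]: ligand charges -2, Ir(IV) ⇒ ion charge 2+.
Anion [Ta…]: ligand charges -6, Ta(V) ⇒ ion charge 1−.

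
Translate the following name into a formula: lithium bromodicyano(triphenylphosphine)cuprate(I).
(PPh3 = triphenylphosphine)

Li2[CuBr(CN)2(PPh3)]

Ligands: 1 bromo (Br, -1), 1 triphenylphosphine (PPh3, neutral), 2 cyano (CN, -1). Ligand charge sum = -3.
Charge balance with lithium (+1) requires 1 complex ion per 2 lithium.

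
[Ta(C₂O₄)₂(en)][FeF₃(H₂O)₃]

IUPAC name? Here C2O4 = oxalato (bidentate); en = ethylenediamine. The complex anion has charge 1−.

(ethylenediamine)dioxalatotantalum(V) triaquatrifluoroferrate(II)

The complex anion is given as 1−; its ligand charges sum to -3, so Fe = +2.
A 1:1 salt means the cation carries the equal and opposite charge, 1+.
Cation: ligand charges sum to -4; for the ion to be 1+, Ta = +5.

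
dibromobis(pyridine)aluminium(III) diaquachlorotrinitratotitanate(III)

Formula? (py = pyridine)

Cation [Al…]: ligand charges -2, Al(III) ⇒ ion charge 1+.
Anion [Ti…]: ligand charges -4, Ti(III) ⇒ ion charge 1−.

[AlBr2(py)2][TiCl(H2O)2(NO3)3]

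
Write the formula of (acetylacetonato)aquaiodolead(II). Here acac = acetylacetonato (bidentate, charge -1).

Ligands: 1 aqua (H2O, neutral), 1 acetylacetonato (acac, -1), 1 iodo (I, -1). Ligand charge sum = -2.
With Pb in oxidation state +2, the complex ion is [Pb...].

[Pb(acac)(H2O)I]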